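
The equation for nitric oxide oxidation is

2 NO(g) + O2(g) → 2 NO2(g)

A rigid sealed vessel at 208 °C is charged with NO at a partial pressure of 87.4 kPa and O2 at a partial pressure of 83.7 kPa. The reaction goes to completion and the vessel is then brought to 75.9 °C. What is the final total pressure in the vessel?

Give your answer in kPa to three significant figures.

92.4 kPa

With V and T fixed, P_i ∝ n_i, so the mole ratios apply directly to partial pressures at 208 °C.
P(O2) required for 87.4 kPa of NO = (1/2) × 87.4 = 43.70 kPa; available 83.7 kPa, so NO is limiting.
P(O2) remaining = 83.7 − (1/2) × 87.4 = 40.00 kPa
P(gaseous products) = (2)/2 × 87.4 = 87.40 kPa
P_total at 208 °C = 40.00 + 87.40 = 127.4 kPa
Scaling to 75.9 °C: P = 127.4 × 349.05/481.15 = 92.42 kPa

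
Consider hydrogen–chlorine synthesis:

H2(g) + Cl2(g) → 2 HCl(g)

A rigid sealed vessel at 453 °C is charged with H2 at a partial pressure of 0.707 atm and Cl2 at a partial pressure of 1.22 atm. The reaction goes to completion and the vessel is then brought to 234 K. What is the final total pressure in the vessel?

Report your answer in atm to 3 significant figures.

With V and T fixed, P_i ∝ n_i, so the mole ratios apply directly to partial pressures at 453 °C.
P(Cl2) required for 0.707 atm of H2 = (1/1) × 0.707 = 0.7070 atm; available 1.22 atm, so H2 is limiting.
P(Cl2) remaining = 1.22 − (1/1) × 0.707 = 0.5130 atm
P(gaseous products) = (2)/1 × 0.707 = 1.414 atm
P_total at 453 °C = 0.5130 + 1.414 = 1.927 atm
Scaling to 234 K: P = 1.927 × 234/726.15 = 0.6210 atm

0.621 atm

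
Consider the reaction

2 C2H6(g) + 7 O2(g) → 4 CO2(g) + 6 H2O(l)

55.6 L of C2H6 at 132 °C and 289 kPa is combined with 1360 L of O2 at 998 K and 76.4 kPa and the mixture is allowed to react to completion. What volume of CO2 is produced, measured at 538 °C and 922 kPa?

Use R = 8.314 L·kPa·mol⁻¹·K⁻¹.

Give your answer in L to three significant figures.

n(C2H6) = PV/RT = (289 × 55.6) / (8.314 × 405.15) = 4.770 mol
n(O2) = PV/RT = (76.4 × 1360) / (8.314 × 998) = 12.52 mol
For 4.770 mol C2H6, stoichiometry requires (7/2) × 4.770 = 16.70 mol O2; 12.52 mol is available, so O2 is limiting.
n(CO2) = (4/7) × 12.52 = 7.154 mol
V(CO2) = nRT/P = 7.154 × 8.314 × 811.15 / 922 = 52.33 L

52.3 L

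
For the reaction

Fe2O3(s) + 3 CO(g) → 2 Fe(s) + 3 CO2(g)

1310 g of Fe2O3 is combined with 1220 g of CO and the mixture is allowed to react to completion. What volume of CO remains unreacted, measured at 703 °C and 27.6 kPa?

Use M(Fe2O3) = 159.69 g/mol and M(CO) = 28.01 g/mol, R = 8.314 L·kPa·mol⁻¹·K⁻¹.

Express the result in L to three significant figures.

n(Fe2O3) = 1310 / 159.69 = 8.203 mol
n(CO) = 1220 / 28.01 = 43.56 mol
For 8.203 mol Fe2O3, stoichiometry requires (3/1) × 8.203 = 24.61 mol CO; 43.56 mol is available, so Fe2O3 is limiting.
n(CO) consumed = (3/1) × 8.203 = 24.61 mol; remaining = 43.56 − 24.61 = 18.95 mol
V(CO) = nRT/P = 18.95 × 8.314 × 976.15 / 27.6 = 5572 L

5570 L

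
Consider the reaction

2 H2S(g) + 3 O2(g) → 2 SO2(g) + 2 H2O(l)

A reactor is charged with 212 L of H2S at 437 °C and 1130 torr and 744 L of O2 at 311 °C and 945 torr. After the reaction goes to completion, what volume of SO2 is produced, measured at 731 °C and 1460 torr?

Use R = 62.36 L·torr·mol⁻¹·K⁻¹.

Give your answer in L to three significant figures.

232 L

n(H2S) = PV/RT = (1130 × 212) / (62.36 × 710.15) = 5.410 mol
n(O2) = PV/RT = (945 × 744) / (62.36 × 584.15) = 19.30 mol
For 5.410 mol H2S, stoichiometry requires (3/2) × 5.410 = 8.115 mol O2; 19.30 mol is available, so H2S is limiting.
n(SO2) = (2/2) × 5.410 = 5.410 mol
V(SO2) = nRT/P = 5.410 × 62.36 × 1004.15 / 1460 = 232.0 L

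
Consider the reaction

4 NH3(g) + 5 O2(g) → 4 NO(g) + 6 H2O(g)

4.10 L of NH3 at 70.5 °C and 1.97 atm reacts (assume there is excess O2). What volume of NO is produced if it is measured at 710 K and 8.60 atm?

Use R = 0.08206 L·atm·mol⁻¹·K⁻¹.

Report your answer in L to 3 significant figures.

1.94 L

n(NH3) = PV/RT = (1.97 × 4.10) / (0.08206 × 343.65) = 0.2864 mol
n(NO) = (4/4) × 0.2864 = 0.2864 mol
V = nRT/P = 0.2864 × 0.08206 × 710 / 8.60 = 1.940 L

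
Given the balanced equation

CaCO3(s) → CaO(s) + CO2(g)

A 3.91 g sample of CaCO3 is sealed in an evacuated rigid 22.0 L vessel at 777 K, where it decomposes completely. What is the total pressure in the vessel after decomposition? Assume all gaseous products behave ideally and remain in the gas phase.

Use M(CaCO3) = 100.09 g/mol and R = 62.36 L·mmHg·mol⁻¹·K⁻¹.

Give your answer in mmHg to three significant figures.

n(CaCO3) = 3.91 / 100.09 = 0.03906 mol
n(gas produced) = (1/1) × 0.03906 = 0.03906 mol
P = nRT/V = 0.03906 × 62.36 × 777 / 22.0 = 86.03 mmHg

86.0 mmHg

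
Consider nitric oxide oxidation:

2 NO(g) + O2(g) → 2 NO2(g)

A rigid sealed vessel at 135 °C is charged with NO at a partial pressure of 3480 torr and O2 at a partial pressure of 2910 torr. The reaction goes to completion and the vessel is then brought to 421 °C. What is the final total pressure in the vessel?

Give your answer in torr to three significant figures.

7910 torr

Because the vessel is rigid and T is held at 135 °C, work the stoichiometry in partial pressures (P_i = n_iRT/V).
P(O2) required for 3480 torr of NO = (1/2) × 3480 = 1740 torr; available 2910 torr, so NO is limiting.
P(O2) remaining = 2910 − (1/2) × 3480 = 1170 torr
P(gaseous products) = (2)/2 × 3480 = 3480 torr
P_total at 135 °C = 1170 + 3480 = 4650 torr
Scaling to 421 °C: P = 4650 × 694.15/408.15 = 7908 torr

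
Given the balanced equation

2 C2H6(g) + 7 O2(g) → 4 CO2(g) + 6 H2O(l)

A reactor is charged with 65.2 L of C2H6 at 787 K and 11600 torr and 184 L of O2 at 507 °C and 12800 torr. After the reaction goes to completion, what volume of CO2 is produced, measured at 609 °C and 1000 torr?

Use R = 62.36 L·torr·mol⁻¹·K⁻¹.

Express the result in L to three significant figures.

n(C2H6) = PV/RT = (11600 × 65.2) / (62.36 × 787) = 15.41 mol
n(O2) = PV/RT = (12800 × 184) / (62.36 × 780.15) = 48.41 mol
For 15.41 mol C2H6, stoichiometry requires (7/2) × 15.41 = 53.94 mol O2; 48.41 mol is available, so O2 is limiting.
n(CO2) = (4/7) × 48.41 = 27.66 mol
V(CO2) = nRT/P = 27.66 × 62.36 × 882.15 / 1000 = 1522 L

1520 L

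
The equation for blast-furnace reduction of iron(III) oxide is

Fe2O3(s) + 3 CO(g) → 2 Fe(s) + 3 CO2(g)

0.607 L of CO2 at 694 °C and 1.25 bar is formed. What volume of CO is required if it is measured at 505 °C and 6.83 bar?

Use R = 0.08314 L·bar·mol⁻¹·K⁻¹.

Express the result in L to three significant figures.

n(CO2) = PV/RT = (1.25 × 0.607) / (0.08314 × 967.15) = 0.009436 mol
n(CO) = (3/3) × 0.009436 = 0.009436 mol
V = nRT/P = 0.009436 × 0.08314 × 778.15 / 6.83 = 0.08938 L

0.0894 L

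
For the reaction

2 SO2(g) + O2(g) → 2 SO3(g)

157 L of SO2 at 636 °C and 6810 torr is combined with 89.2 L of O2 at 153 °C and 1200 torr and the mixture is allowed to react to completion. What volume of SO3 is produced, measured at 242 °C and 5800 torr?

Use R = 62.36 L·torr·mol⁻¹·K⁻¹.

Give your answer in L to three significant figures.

n(SO2) = PV/RT = (6810 × 157) / (62.36 × 909.15) = 18.86 mol
n(O2) = PV/RT = (1200 × 89.2) / (62.36 × 426.15) = 4.028 mol
For 18.86 mol SO2, stoichiometry requires (1/2) × 18.86 = 9.430 mol O2; 4.028 mol is available, so O2 is limiting.
n(SO3) = (2/1) × 4.028 = 8.056 mol
V(SO3) = nRT/P = 8.056 × 62.36 × 515.15 / 5800 = 44.62 L

44.6 L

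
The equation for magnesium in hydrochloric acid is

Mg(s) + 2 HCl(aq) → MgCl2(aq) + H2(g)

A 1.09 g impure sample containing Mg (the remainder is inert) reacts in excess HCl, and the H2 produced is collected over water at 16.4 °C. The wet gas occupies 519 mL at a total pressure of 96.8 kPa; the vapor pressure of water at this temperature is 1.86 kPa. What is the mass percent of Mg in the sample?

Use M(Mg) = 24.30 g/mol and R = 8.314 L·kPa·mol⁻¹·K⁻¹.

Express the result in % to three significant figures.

45.6 %

P(H2) = 96.8 − 1.86 = 94.94 kPa
n(H2) = PV/RT = (94.94 × 0.5190) / (8.314 × 289.55) = 0.02047 mol
n(Mg) = (1/1) × 0.02047 = 0.02047 mol
m(Mg) = 0.02047 × 24.30 = 0.4974 g
%Mg = 0.4974 / 1.09 × 100 = 45.63%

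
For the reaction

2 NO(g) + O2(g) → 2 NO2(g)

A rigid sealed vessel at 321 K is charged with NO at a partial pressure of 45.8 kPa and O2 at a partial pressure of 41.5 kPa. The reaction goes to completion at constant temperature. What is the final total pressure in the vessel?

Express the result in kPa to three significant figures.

With V and T fixed, P_i ∝ n_i, so the mole ratios apply directly to partial pressures at 321 K.
P(O2) required for 45.8 kPa of NO = (1/2) × 45.8 = 22.90 kPa; available 41.5 kPa, so NO is limiting.
P(O2) remaining = 41.5 − (1/2) × 45.8 = 18.60 kPa
P(gaseous products) = (2)/2 × 45.8 = 45.80 kPa
P_total at 321 K = 18.60 + 45.80 = 64.40 kPa

64.4 kPa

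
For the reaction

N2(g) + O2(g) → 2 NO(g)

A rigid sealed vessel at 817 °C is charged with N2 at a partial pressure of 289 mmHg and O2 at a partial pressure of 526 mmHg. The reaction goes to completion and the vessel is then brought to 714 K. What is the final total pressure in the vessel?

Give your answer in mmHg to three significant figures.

534 mmHg

At constant V, partial pressures at 817 °C are proportional to moles, so apply stoichiometry directly to pressures.
P(O2) required for 289 mmHg of N2 = (1/1) × 289 = 289.0 mmHg; available 526 mmHg, so N2 is limiting.
P(O2) remaining = 526 − (1/1) × 289 = 237.0 mmHg
P(gaseous products) = (2)/1 × 289 = 578.0 mmHg
P_total at 817 °C = 237.0 + 578.0 = 815.0 mmHg
Scaling to 714 K: P = 815.0 × 714/1090.15 = 533.8 mmHg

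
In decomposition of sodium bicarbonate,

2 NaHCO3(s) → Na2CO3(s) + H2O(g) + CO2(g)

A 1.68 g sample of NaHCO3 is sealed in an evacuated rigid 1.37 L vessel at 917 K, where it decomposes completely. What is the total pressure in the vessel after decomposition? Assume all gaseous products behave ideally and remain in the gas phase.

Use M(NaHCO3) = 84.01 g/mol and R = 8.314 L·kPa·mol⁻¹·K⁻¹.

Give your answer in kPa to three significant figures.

111 kPa

n(NaHCO3) = 1.68 / 84.01 = 0.02000 mol
n(gas produced) = (2/2) × 0.02000 = 0.02000 mol
P = nRT/V = 0.02000 × 8.314 × 917 / 1.37 = 111.3 kPa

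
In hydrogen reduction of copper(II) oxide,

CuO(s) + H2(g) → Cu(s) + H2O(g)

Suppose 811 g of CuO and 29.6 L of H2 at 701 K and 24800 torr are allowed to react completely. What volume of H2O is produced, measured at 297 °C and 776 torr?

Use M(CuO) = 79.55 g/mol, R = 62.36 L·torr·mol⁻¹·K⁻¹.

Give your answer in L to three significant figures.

n(CuO) = 811 / 79.55 = 10.19 mol
n(H2) = PV/RT = (24800 × 29.6) / (62.36 × 701) = 16.79 mol
For 10.19 mol CuO, stoichiometry requires (1/1) × 10.19 = 10.19 mol H2; 16.79 mol is available, so CuO is limiting.
n(H2O) = (1/1) × 10.19 = 10.19 mol
V(H2O) = nRT/P = 10.19 × 62.36 × 570.15 / 776 = 466.9 L

467 L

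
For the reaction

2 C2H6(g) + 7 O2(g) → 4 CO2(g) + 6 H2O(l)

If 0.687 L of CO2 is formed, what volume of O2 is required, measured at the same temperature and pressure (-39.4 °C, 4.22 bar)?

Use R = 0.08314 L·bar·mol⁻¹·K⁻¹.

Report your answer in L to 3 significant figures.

At constant T and P, gas volumes are in the mole ratio: V(O2) = (7/4) × 0.687 = 1.202 L

1.20 L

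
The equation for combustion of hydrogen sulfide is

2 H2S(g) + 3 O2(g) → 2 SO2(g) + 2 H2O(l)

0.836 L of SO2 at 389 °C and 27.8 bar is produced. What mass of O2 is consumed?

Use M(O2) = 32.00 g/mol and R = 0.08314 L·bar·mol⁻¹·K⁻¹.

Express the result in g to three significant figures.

20.3 g

n(SO2) = PV/RT = (27.8 × 0.836) / (0.08314 × 662.15) = 0.4222 mol
n(O2) = (3/2) × 0.4222 = 0.6333 mol
m(O2) = 0.6333 × 32.00 = 20.27 g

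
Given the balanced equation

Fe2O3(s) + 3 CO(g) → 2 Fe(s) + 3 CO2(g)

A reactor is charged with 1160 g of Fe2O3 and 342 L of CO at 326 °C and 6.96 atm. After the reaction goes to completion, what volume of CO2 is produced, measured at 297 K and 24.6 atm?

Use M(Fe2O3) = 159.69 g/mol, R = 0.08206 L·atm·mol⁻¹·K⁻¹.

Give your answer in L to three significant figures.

n(Fe2O3) = 1160 / 159.69 = 7.264 mol
n(CO) = PV/RT = (6.96 × 342) / (0.08206 × 599.15) = 48.41 mol
For 7.264 mol Fe2O3, stoichiometry requires (3/1) × 7.264 = 21.79 mol CO; 48.41 mol is available, so Fe2O3 is limiting.
n(CO2) = (3/1) × 7.264 = 21.79 mol
V(CO2) = nRT/P = 21.79 × 0.08206 × 297 / 24.6 = 21.59 L

21.6 L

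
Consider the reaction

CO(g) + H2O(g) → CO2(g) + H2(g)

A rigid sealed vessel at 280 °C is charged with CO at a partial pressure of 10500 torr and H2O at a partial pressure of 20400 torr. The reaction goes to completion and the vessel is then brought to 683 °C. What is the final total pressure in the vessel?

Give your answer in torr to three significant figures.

53400 torr

With V and T fixed, P_i ∝ n_i, so the mole ratios apply directly to partial pressures at 280 °C.
P(H2O) required for 10500 torr of CO = (1/1) × 10500 = 10500 torr; available 20400 torr, so CO is limiting.
P(H2O) remaining = 20400 − (1/1) × 10500 = 9900 torr
P(gaseous products) = (1+1)/1 × 10500 = 21000 torr
P_total at 280 °C = 9900 + 21000 = 30900 torr
Scaling to 683 °C: P = 30900 × 956.15/553.15 = 53410 torr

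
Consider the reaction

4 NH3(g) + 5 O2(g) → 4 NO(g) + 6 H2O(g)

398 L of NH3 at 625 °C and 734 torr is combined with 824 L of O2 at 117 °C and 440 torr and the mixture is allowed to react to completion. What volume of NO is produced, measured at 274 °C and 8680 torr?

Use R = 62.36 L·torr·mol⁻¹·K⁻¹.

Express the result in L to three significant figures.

n(NH3) = PV/RT = (734 × 398) / (62.36 × 898.15) = 5.216 mol
n(O2) = PV/RT = (440 × 824) / (62.36 × 390.15) = 14.90 mol
For 5.216 mol NH3, stoichiometry requires (5/4) × 5.216 = 6.520 mol O2; 14.90 mol is available, so NH3 is limiting.
n(NO) = (4/4) × 5.216 = 5.216 mol
V(NO) = nRT/P = 5.216 × 62.36 × 547.15 / 8680 = 20.50 L

20.5 L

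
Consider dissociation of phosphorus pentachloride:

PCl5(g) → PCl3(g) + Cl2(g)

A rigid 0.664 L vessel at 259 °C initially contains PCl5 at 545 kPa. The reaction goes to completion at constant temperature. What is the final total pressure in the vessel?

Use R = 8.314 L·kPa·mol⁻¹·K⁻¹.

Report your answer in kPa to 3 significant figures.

1090 kPa

Rigid vessel, constant T ⇒ P scales with total gas moles (1 → 2).
P_final = (2/1) × 545 = 1090 kPa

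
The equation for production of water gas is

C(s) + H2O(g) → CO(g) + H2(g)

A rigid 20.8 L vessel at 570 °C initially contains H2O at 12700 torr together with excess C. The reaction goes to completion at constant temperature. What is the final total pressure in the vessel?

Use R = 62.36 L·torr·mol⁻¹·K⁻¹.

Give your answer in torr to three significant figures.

Rigid vessel, constant T ⇒ P scales with total gas moles (1 → 2).
P_final = (2/1) × 12700 = 25400 torr

25400 torr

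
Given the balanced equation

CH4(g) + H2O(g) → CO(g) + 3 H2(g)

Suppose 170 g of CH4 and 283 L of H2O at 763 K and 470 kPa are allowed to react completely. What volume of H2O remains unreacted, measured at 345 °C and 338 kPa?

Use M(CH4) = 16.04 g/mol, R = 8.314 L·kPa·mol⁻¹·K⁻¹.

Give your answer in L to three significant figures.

n(CH4) = 170 / 16.04 = 10.60 mol
n(H2O) = PV/RT = (470 × 283) / (8.314 × 763) = 20.97 mol
For 10.60 mol CH4, stoichiometry requires (1/1) × 10.60 = 10.60 mol H2O; 20.97 mol is available, so CH4 is limiting.
n(H2O) consumed = (1/1) × 10.60 = 10.60 mol; remaining = 20.97 − 10.60 = 10.37 mol
V(H2O) = nRT/P = 10.37 × 8.314 × 618.15 / 338 = 157.7 L

158 L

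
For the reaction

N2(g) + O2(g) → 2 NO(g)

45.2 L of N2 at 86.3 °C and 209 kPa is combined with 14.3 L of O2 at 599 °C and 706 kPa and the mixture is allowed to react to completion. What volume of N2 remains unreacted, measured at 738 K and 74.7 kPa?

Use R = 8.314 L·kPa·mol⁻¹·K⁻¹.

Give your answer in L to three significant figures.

n(N2) = PV/RT = (209 × 45.2) / (8.314 × 359.45) = 3.161 mol
n(O2) = PV/RT = (706 × 14.3) / (8.314 × 872.15) = 1.392 mol
For 3.161 mol N2, stoichiometry requires (1/1) × 3.161 = 3.161 mol O2; 1.392 mol is available, so O2 is limiting.
n(N2) consumed = (1/1) × 1.392 = 1.392 mol; remaining = 3.161 − 1.392 = 1.769 mol
V(N2) = nRT/P = 1.769 × 8.314 × 738 / 74.7 = 145.3 L

145 L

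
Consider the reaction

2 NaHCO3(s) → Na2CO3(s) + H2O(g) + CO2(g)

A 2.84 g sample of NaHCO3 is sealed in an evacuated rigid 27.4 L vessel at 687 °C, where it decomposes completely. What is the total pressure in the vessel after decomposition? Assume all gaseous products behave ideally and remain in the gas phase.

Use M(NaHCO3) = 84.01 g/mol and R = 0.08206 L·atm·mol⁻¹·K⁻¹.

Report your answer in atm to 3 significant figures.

n(NaHCO3) = 2.84 / 84.01 = 0.03381 mol
n(gas produced) = (2/2) × 0.03381 = 0.03381 mol
P = nRT/V = 0.03381 × 0.08206 × 960.15 / 27.4 = 0.09722 atm

0.0972 atm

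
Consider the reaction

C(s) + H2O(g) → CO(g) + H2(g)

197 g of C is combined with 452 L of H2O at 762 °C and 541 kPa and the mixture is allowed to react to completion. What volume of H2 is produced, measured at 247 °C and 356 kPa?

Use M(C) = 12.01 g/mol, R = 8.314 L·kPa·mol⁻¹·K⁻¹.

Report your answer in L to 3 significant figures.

n(C) = 197 / 12.01 = 16.40 mol
n(H2O) = PV/RT = (541 × 452) / (8.314 × 1035.15) = 28.41 mol
For 16.40 mol C, stoichiometry requires (1/1) × 16.40 = 16.40 mol H2O; 28.41 mol is available, so C is limiting.
n(H2) = (1/1) × 16.40 = 16.40 mol
V(H2) = nRT/P = 16.40 × 8.314 × 520.15 / 356 = 199.2 L

199 L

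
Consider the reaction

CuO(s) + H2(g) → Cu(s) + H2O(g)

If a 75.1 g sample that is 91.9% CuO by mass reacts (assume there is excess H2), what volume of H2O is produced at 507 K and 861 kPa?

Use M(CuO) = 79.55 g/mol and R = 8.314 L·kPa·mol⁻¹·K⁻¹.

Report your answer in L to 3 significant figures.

4.25 L

mass of CuO = 75.1 × 91.9/100 = 69.02 g
n(CuO) = 69.02 / 79.55 = 0.8676 mol
n(H2O) = (1/1) × 0.8676 = 0.8676 mol
V = nRT/P = 0.8676 × 8.314 × 507 / 861 = 4.248 L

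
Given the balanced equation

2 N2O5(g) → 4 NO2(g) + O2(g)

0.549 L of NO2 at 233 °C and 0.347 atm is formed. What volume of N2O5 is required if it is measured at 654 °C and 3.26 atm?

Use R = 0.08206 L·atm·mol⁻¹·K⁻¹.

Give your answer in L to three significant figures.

n(NO2) = PV/RT = (0.347 × 0.549) / (0.08206 × 506.15) = 0.004587 mol
n(N2O5) = (2/4) × 0.004587 = 0.002293 mol
V = nRT/P = 0.002293 × 0.08206 × 927.15 / 3.26 = 0.05351 L

0.0535 L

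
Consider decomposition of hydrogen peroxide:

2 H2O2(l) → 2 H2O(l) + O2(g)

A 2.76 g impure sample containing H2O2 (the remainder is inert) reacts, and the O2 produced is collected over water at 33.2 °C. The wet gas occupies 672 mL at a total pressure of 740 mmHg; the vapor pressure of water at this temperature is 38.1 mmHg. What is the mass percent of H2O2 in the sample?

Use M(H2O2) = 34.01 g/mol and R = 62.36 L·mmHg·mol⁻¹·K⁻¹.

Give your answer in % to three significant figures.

P(O2) = 740 − 38.1 = 701.9 mmHg
n(O2) = PV/RT = (701.9 × 0.6720) / (62.36 × 306.35) = 0.02469 mol
n(H2O2) = (2/1) × 0.02469 = 0.04938 mol
m(H2O2) = 0.04938 × 34.01 = 1.679 g
%H2O2 = 1.679 / 2.76 × 100 = 60.83%

60.8 %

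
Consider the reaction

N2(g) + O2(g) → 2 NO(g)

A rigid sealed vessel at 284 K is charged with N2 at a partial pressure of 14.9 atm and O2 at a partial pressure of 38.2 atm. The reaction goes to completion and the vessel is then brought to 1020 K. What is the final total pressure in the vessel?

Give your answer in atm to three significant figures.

Because the vessel is rigid and T is held at 284 K, work the stoichiometry in partial pressures (P_i = n_iRT/V).
P(O2) required for 14.9 atm of N2 = (1/1) × 14.9 = 14.90 atm; available 38.2 atm, so N2 is limiting.
P(O2) remaining = 38.2 − (1/1) × 14.9 = 23.30 atm
P(gaseous products) = (2)/1 × 14.9 = 29.80 atm
P_total at 284 K = 23.30 + 29.80 = 53.10 atm
Scaling to 1020 K: P = 53.10 × 1020/284 = 190.7 atm

191 atm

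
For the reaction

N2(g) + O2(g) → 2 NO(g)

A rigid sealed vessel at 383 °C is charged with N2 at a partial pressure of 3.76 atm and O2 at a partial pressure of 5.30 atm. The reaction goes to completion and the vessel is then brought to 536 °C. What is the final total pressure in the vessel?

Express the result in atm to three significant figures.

11.2 atm

Because the vessel is rigid and T is held at 383 °C, work the stoichiometry in partial pressures (P_i = n_iRT/V).
P(O2) required for 3.76 atm of N2 = (1/1) × 3.76 = 3.760 atm; available 5.30 atm, so N2 is limiting.
P(O2) remaining = 5.30 − (1/1) × 3.76 = 1.540 atm
P(gaseous products) = (2)/1 × 3.76 = 7.520 atm
P_total at 383 °C = 1.540 + 7.520 = 9.060 atm
Scaling to 536 °C: P = 9.060 × 809.15/656.15 = 11.17 atm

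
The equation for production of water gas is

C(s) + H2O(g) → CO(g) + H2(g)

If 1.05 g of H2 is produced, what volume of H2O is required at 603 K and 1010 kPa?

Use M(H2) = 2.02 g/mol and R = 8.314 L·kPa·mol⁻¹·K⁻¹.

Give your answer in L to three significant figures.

2.58 L

n(H2) = 1.050 / 2.02 = 0.5198 mol
n(H2O) = (1/1) × 0.5198 = 0.5198 mol
V = nRT/P = 0.5198 × 8.314 × 603 / 1010 = 2.580 L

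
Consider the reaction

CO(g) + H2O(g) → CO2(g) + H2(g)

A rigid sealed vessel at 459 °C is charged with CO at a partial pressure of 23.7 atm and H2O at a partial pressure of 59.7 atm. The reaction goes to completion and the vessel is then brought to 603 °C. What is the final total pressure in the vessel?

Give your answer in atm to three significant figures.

99.8 atm

Because the vessel is rigid and T is held at 459 °C, work the stoichiometry in partial pressures (P_i = n_iRT/V).
P(H2O) required for 23.7 atm of CO = (1/1) × 23.7 = 23.70 atm; available 59.7 atm, so CO is limiting.
P(H2O) remaining = 59.7 − (1/1) × 23.7 = 36.00 atm
P(gaseous products) = (1+1)/1 × 23.7 = 47.40 atm
P_total at 459 °C = 36.00 + 47.40 = 83.40 atm
Scaling to 603 °C: P = 83.40 × 876.15/732.15 = 99.80 atm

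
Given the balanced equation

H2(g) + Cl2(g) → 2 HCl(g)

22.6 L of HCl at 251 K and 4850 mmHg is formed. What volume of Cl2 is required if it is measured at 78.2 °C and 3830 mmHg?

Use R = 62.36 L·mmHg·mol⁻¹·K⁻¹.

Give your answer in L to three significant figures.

n(HCl) = PV/RT = (4850 × 22.6) / (62.36 × 251) = 7.003 mol
n(Cl2) = (1/2) × 7.003 = 3.502 mol
V = nRT/P = 3.502 × 62.36 × 351.35 / 3830 = 20.03 L

20.0 L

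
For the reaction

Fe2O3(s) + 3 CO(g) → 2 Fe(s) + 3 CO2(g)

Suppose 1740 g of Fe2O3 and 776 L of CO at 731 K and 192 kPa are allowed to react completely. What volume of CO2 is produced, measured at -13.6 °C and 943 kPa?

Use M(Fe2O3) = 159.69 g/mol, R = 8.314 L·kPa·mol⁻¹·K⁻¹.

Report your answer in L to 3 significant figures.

56.1 L

n(Fe2O3) = 1740 / 159.69 = 10.90 mol
n(CO) = PV/RT = (192 × 776) / (8.314 × 731) = 24.52 mol
For 10.90 mol Fe2O3, stoichiometry requires (3/1) × 10.90 = 32.70 mol CO; 24.52 mol is available, so CO is limiting.
n(CO2) = (3/3) × 24.52 = 24.52 mol
V(CO2) = nRT/P = 24.52 × 8.314 × 259.55 / 943 = 56.11 L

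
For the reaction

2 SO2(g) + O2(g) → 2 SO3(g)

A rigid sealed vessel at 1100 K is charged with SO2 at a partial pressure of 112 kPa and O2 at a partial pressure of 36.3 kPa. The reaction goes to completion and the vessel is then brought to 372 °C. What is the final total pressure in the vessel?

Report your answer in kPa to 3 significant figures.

Because the vessel is rigid and T is held at 1100 K, work the stoichiometry in partial pressures (P_i = n_iRT/V).
P(O2) required for 112 kPa of SO2 = (1/2) × 112 = 56.00 kPa; available 36.3 kPa, so O2 is limiting.
P(SO2) remaining = 112 − (2/1) × 36.3 = 39.40 kPa
P(gaseous products) = (2)/1 × 36.3 = 72.60 kPa
P_total at 1100 K = 39.40 + 72.60 = 112.0 kPa
Scaling to 372 °C: P = 112.0 × 645.15/1100 = 65.69 kPa

65.7 kPa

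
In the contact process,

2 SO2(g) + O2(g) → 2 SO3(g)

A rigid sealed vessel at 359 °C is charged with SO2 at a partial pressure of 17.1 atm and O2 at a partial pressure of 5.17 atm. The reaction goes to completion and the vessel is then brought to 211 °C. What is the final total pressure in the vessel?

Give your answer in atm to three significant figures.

Because the vessel is rigid and T is held at 359 °C, work the stoichiometry in partial pressures (P_i = n_iRT/V).
P(O2) required for 17.1 atm of SO2 = (1/2) × 17.1 = 8.550 atm; available 5.17 atm, so O2 is limiting.
P(SO2) remaining = 17.1 − (2/1) × 5.17 = 6.760 atm
P(gaseous products) = (2)/1 × 5.17 = 10.34 atm
P_total at 359 °C = 6.760 + 10.34 = 17.10 atm
Scaling to 211 °C: P = 17.10 × 484.15/632.15 = 13.10 atm

13.1 atm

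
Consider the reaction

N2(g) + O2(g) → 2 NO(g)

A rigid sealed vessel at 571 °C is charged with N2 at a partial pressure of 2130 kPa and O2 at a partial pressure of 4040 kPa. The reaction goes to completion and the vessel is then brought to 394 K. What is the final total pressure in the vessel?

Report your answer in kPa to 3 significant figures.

At constant V, partial pressures at 571 °C are proportional to moles, so apply stoichiometry directly to pressures.
P(O2) required for 2130 kPa of N2 = (1/1) × 2130 = 2130 kPa; available 4040 kPa, so N2 is limiting.
P(O2) remaining = 4040 − (1/1) × 2130 = 1910 kPa
P(gaseous products) = (2)/1 × 2130 = 4260 kPa
P_total at 571 °C = 1910 + 4260 = 6170 kPa
Scaling to 394 K: P = 6170 × 394/844.15 = 2880 kPa

2880 kPa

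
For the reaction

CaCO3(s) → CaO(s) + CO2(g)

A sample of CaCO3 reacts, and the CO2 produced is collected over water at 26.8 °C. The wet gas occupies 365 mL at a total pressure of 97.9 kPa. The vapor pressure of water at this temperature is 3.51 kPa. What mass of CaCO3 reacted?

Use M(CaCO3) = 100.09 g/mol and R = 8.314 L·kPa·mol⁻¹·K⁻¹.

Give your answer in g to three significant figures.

1.38 g

P(CO2) = 97.9 − 3.51 = 94.39 kPa
n(CO2) = PV/RT = (94.39 × 0.3650) / (8.314 × 299.95) = 0.01382 mol
n(CaCO3) = (1/1) × 0.01382 = 0.01382 mol
m(CaCO3) = 0.01382 × 100.09 = 1.383 g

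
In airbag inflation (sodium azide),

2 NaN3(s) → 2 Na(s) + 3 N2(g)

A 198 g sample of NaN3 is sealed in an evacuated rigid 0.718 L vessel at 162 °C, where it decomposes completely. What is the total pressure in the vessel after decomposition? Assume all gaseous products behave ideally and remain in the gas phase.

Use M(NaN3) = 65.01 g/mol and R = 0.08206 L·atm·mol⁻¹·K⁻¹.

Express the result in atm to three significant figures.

227 atm

n(NaN3) = 198 / 65.01 = 3.046 mol
n(gas produced) = (3/2) × 3.046 = 4.569 mol
P = nRT/V = 4.569 × 0.08206 × 435.15 / 0.718 = 227.2 atm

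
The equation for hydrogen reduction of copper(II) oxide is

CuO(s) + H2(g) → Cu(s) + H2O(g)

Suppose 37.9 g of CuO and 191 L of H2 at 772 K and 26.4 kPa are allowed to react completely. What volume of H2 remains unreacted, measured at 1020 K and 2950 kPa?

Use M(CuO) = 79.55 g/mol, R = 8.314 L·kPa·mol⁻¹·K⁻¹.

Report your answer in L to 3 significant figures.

0.889 L

n(CuO) = 37.9 / 79.55 = 0.4764 mol
n(H2) = PV/RT = (26.4 × 191) / (8.314 × 772) = 0.7856 mol
For 0.4764 mol CuO, stoichiometry requires (1/1) × 0.4764 = 0.4764 mol H2; 0.7856 mol is available, so CuO is limiting.
n(H2) consumed = (1/1) × 0.4764 = 0.4764 mol; remaining = 0.7856 − 0.4764 = 0.3092 mol
V(H2) = nRT/P = 0.3092 × 8.314 × 1020 / 2950 = 0.8888 L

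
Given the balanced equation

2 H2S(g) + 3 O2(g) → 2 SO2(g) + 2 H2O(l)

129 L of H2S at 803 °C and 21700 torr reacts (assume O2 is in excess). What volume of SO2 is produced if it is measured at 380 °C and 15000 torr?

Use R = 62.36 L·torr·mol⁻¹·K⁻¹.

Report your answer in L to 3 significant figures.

n(H2S) = PV/RT = (21700 × 129) / (62.36 × 1076.15) = 41.71 mol
n(SO2) = (2/2) × 41.71 = 41.71 mol
V = nRT/P = 41.71 × 62.36 × 653.15 / 15000 = 113.3 L

113 L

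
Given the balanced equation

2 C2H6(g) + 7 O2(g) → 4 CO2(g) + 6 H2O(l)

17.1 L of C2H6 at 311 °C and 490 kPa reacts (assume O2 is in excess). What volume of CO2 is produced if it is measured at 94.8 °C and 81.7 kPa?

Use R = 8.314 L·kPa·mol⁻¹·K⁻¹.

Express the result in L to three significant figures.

129 L

n(C2H6) = PV/RT = (490 × 17.1) / (8.314 × 584.15) = 1.725 mol
n(CO2) = (4/2) × 1.725 = 3.450 mol
V = nRT/P = 3.450 × 8.314 × 367.95 / 81.7 = 129.2 L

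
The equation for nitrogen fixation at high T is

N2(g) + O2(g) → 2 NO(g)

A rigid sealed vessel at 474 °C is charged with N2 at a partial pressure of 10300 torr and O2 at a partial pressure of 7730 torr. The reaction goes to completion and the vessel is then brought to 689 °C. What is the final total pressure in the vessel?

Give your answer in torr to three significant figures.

23200 torr

At constant V, partial pressures at 474 °C are proportional to moles, so apply stoichiometry directly to pressures.
P(O2) required for 10300 torr of N2 = (1/1) × 10300 = 10300 torr; available 7730 torr, so O2 is limiting.
P(N2) remaining = 10300 − (1/1) × 7730 = 2570 torr
P(gaseous products) = (2)/1 × 7730 = 15460 torr
P_total at 474 °C = 2570 + 15460 = 18030 torr
Scaling to 689 °C: P = 18030 × 962.15/747.15 = 23220 torr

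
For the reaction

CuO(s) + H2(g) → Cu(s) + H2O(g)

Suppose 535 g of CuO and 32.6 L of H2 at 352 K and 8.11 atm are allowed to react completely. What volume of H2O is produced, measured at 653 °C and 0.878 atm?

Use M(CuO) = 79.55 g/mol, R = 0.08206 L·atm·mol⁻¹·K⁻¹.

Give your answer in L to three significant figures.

n(CuO) = 535 / 79.55 = 6.725 mol
n(H2) = PV/RT = (8.11 × 32.6) / (0.08206 × 352) = 9.153 mol
For 6.725 mol CuO, stoichiometry requires (1/1) × 6.725 = 6.725 mol H2; 9.153 mol is available, so CuO is limiting.
n(H2O) = (1/1) × 6.725 = 6.725 mol
V(H2O) = nRT/P = 6.725 × 0.08206 × 926.15 / 0.878 = 582.1 L

582 L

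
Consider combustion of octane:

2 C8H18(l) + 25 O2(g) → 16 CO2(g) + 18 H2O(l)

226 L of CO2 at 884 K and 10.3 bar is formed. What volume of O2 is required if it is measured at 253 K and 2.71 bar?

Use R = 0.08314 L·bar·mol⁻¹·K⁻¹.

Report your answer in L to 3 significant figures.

384 L

n(CO2) = PV/RT = (10.3 × 226) / (0.08314 × 884) = 31.67 mol
n(O2) = (25/16) × 31.67 = 49.48 mol
V = nRT/P = 49.48 × 0.08314 × 253 / 2.71 = 384.1 L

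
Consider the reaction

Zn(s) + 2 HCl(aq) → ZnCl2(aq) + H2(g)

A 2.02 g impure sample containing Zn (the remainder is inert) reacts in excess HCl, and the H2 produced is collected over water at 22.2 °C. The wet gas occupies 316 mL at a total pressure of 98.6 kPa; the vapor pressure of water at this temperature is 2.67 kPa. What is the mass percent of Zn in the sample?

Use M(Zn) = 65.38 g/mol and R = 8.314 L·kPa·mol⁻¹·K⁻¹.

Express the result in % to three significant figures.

P(H2) = 98.6 − 2.67 = 95.93 kPa
n(H2) = PV/RT = (95.93 × 0.3160) / (8.314 × 295.35) = 0.01235 mol
n(Zn) = (1/1) × 0.01235 = 0.01235 mol
m(Zn) = 0.01235 × 65.38 = 0.8074 g
%Zn = 0.8074 / 2.02 × 100 = 39.97%

40.0 %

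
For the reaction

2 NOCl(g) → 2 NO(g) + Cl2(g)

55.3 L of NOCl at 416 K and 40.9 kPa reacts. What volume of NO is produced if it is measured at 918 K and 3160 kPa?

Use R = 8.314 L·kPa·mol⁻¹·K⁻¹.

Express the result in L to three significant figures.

1.58 L

n(NOCl) = PV/RT = (40.9 × 55.3) / (8.314 × 416) = 0.6540 mol
n(NO) = (2/2) × 0.6540 = 0.6540 mol
V = nRT/P = 0.6540 × 8.314 × 918 / 3160 = 1.580 L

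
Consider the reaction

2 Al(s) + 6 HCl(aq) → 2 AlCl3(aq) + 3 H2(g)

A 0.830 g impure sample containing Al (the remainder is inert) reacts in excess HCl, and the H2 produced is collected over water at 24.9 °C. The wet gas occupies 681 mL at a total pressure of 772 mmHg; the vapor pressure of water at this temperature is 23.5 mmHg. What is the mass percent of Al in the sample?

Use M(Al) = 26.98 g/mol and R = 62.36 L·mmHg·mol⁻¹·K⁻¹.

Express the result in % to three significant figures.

59.4 %

P(H2) = 772 − 23.5 = 748.5 mmHg
n(H2) = PV/RT = (748.5 × 0.6810) / (62.36 × 298.05) = 0.02742 mol
n(Al) = (2/3) × 0.02742 = 0.01828 mol
m(Al) = 0.01828 × 26.98 = 0.4932 g
%Al = 0.4932 / 0.830 × 100 = 59.42%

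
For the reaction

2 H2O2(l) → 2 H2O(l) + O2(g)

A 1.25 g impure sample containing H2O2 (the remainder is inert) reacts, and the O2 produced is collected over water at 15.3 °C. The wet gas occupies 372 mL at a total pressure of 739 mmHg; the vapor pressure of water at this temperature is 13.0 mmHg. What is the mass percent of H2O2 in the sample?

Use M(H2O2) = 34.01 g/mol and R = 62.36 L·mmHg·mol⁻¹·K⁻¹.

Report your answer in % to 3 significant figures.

81.7 %

P(O2) = 739 − 13.0 = 726.0 mmHg
n(O2) = PV/RT = (726.0 × 0.3720) / (62.36 × 288.45) = 0.01501 mol
n(H2O2) = (2/1) × 0.01501 = 0.03002 mol
m(H2O2) = 0.03002 × 34.01 = 1.021 g
%H2O2 = 1.021 / 1.25 × 100 = 81.68%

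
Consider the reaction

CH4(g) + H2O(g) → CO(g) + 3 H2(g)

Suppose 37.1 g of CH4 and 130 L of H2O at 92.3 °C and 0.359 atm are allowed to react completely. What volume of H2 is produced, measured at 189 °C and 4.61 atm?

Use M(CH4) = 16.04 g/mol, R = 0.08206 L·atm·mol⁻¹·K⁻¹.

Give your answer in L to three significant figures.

38.4 L

n(CH4) = 37.1 / 16.04 = 2.313 mol
n(H2O) = PV/RT = (0.359 × 130) / (0.08206 × 365.45) = 1.556 mol
For 2.313 mol CH4, stoichiometry requires (1/1) × 2.313 = 2.313 mol H2O; 1.556 mol is available, so H2O is limiting.
n(H2) = (3/1) × 1.556 = 4.668 mol
V(H2) = nRT/P = 4.668 × 0.08206 × 462.15 / 4.61 = 38.40 L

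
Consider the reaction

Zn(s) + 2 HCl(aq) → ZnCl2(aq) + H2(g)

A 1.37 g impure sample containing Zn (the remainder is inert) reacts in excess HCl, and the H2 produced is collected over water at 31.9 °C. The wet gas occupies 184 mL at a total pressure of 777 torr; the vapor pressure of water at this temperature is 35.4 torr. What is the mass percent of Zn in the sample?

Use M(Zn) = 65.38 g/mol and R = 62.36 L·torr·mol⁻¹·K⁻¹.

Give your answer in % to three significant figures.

P(H2) = 777 − 35.4 = 741.6 torr
n(H2) = PV/RT = (741.6 × 0.1840) / (62.36 × 305.05) = 0.007173 mol
n(Zn) = (1/1) × 0.007173 = 0.007173 mol
m(Zn) = 0.007173 × 65.38 = 0.4690 g
%Zn = 0.4690 / 1.37 × 100 = 34.23%

34.2 %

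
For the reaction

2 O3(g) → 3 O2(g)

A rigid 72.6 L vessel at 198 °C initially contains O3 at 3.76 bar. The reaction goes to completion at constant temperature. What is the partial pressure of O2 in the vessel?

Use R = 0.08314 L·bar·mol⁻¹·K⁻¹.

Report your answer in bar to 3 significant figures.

n(O3)₀ = PV/RT = (3.76 × 72.6) / (0.08314 × 471.15) = 6.969 mol
n(O2) = (3/2) × 6.969 = 10.45 mol
P(O2) = nRT/V = 10.45 × 0.08314 × 471.15 / 72.6 = 5.638 bar

5.64 bar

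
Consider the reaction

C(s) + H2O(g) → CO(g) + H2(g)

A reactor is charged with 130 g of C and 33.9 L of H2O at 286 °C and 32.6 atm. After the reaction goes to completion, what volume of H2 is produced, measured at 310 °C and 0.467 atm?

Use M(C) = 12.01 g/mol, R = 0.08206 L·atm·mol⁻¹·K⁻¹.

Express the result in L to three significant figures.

n(C) = 130 / 12.01 = 10.82 mol
n(H2O) = PV/RT = (32.6 × 33.9) / (0.08206 × 559.15) = 24.09 mol
For 10.82 mol C, stoichiometry requires (1/1) × 10.82 = 10.82 mol H2O; 24.09 mol is available, so C is limiting.
n(H2) = (1/1) × 10.82 = 10.82 mol
V(H2) = nRT/P = 10.82 × 0.08206 × 583.15 / 0.467 = 1109 L

1110 L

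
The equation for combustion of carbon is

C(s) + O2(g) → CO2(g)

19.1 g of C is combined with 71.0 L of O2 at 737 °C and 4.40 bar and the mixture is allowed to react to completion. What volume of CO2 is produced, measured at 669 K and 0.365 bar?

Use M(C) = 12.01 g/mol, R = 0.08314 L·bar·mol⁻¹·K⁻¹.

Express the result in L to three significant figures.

n(C) = 19.1 / 12.01 = 1.590 mol
n(O2) = PV/RT = (4.40 × 71.0) / (0.08314 × 1010.15) = 3.720 mol
For 1.590 mol C, stoichiometry requires (1/1) × 1.590 = 1.590 mol O2; 3.720 mol is available, so C is limiting.
n(CO2) = (1/1) × 1.590 = 1.590 mol
V(CO2) = nRT/P = 1.590 × 0.08314 × 669 / 0.365 = 242.3 L

242 L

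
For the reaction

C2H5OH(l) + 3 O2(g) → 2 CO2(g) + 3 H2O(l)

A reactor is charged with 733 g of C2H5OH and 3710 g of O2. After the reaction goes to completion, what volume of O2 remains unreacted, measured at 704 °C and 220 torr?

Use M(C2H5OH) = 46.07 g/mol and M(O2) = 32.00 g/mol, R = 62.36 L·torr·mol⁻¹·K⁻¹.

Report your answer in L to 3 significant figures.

18900 L

n(C2H5OH) = 733 / 46.07 = 15.91 mol
n(O2) = 3710 / 32.00 = 115.9 mol
For 15.91 mol C2H5OH, stoichiometry requires (3/1) × 15.91 = 47.73 mol O2; 115.9 mol is available, so C2H5OH is limiting.
n(O2) consumed = (3/1) × 15.91 = 47.73 mol; remaining = 115.9 − 47.73 = 68.17 mol
V(O2) = nRT/P = 68.17 × 62.36 × 977.15 / 220 = 18880 L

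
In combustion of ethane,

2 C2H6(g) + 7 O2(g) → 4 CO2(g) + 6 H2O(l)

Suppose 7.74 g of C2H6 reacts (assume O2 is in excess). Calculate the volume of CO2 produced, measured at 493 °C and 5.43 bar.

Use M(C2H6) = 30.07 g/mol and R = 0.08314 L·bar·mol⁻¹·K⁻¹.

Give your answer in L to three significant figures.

6.04 L

n(C2H6) = 7.740 / 30.07 = 0.2574 mol
n(CO2) = (4/2) × 0.2574 = 0.5148 mol
V = nRT/P = 0.5148 × 0.08314 × 766.15 / 5.43 = 6.039 L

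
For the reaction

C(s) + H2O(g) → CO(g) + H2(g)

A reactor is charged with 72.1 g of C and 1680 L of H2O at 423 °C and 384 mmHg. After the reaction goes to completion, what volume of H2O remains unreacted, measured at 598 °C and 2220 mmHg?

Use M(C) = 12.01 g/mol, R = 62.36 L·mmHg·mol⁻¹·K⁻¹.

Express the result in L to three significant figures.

217 L

n(C) = 72.1 / 12.01 = 6.003 mol
n(H2O) = PV/RT = (384 × 1680) / (62.36 × 696.15) = 14.86 mol
For 6.003 mol C, stoichiometry requires (1/1) × 6.003 = 6.003 mol H2O; 14.86 mol is available, so C is limiting.
n(H2O) consumed = (1/1) × 6.003 = 6.003 mol; remaining = 14.86 − 6.003 = 8.857 mol
V(H2O) = nRT/P = 8.857 × 62.36 × 871.15 / 2220 = 216.7 L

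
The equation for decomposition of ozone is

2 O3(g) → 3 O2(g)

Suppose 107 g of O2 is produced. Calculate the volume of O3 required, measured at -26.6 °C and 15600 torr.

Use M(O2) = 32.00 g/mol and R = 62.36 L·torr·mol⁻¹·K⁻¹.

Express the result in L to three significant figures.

2.20 L

n(O2) = 107.0 / 32.00 = 3.344 mol
n(O3) = (2/3) × 3.344 = 2.229 mol
V = nRT/P = 2.229 × 62.36 × 246.55 / 15600 = 2.197 L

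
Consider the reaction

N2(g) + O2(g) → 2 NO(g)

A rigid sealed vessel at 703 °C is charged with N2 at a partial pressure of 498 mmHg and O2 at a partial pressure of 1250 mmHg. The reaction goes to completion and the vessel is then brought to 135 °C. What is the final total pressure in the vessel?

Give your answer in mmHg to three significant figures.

With V and T fixed, P_i ∝ n_i, so the mole ratios apply directly to partial pressures at 703 °C.
P(O2) required for 498 mmHg of N2 = (1/1) × 498 = 498.0 mmHg; available 1250 mmHg, so N2 is limiting.
P(O2) remaining = 1250 − (1/1) × 498 = 752.0 mmHg
P(gaseous products) = (2)/1 × 498 = 996.0 mmHg
P_total at 703 °C = 752.0 + 996.0 = 1748 mmHg
Scaling to 135 °C: P = 1748 × 408.15/976.15 = 730.9 mmHg

731 mmHg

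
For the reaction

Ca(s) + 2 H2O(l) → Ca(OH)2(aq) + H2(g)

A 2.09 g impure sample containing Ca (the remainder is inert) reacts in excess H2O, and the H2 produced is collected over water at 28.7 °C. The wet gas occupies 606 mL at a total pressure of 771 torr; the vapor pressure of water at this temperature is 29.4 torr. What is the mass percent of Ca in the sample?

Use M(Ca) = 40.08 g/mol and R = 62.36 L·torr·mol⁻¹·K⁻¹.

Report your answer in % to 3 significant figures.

45.8 %

P(H2) = 771 − 29.4 = 741.6 torr
n(H2) = PV/RT = (741.6 × 0.6060) / (62.36 × 301.85) = 0.02388 mol
n(Ca) = (1/1) × 0.02388 = 0.02388 mol
m(Ca) = 0.02388 × 40.08 = 0.9571 g
%Ca = 0.9571 / 2.09 × 100 = 45.79%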